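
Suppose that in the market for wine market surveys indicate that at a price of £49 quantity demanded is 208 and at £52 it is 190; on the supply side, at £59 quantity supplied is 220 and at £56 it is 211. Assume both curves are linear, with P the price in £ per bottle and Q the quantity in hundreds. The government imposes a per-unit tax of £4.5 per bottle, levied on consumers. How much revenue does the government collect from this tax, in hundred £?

Tax revenue = £841.5 hundred.

Demand slope: (190 − 208)/(52 − 49) = -6, so Qd = 502 − 6P.
Supply slope: (211 − 220)/(56 − 59) = 3, so Qs = 3P + 43.
Before the tax: set 502 − 6P = 3P + 43 → P* = £51, Q* = 196.
With the tax collected from consumers, demand (in seller-price terms) shifts: Qd = 502 − 6(P + 4.5).
New equilibrium: consumers pay £52.5, sellers receive £48, Q = 187. (Wedge: Pb − Ps = 4.5.)
Revenue = t · Q = 4.5 · 187 = £841.5.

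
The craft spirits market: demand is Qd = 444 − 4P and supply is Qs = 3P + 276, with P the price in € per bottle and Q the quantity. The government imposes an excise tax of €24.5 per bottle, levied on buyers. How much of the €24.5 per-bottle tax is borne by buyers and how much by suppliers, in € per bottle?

Buyers bear €10.5 per bottle; suppliers bear €14 per bottle.

Before the tax: set 444 − 4P = 3P + 276 → P* = €24, Q* = 348.
With the tax collected from buyers, demand (in seller-price terms) shifts: Qd = 444 − 4(P + 24.5).
Solving gives Q = 306 with buyers paying €34.5 and suppliers receiving €10 (the €24.5 wedge).
Burden on buyers: €10.5; on suppliers: €14. (They sum to €24.5.)
The less price-elastic side of the market bears the larger share of a per-unit tax.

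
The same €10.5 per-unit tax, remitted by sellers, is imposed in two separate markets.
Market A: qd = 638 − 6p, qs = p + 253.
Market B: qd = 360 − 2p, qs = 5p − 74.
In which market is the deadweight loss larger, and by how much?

Market B, by €31.5.

Market A: pre-tax p* = €55, q* = 308; post-tax q = 299; deadweight loss = €47.25.
Market B: pre-tax p* = €62, q* = 236; post-tax q = 221; deadweight loss = €78.75.
Difference: €47.25 vs €78.75 → market B is larger by €31.5.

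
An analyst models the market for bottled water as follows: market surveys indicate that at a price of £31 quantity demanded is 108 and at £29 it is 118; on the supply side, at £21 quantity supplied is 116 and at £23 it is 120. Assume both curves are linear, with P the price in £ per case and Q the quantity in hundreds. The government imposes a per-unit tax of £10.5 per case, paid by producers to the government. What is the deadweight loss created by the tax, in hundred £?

Demand slope: (118 − 108)/(29 − 31) = -5, so Qd = 263 − 5P.
Supply slope: (120 − 116)/(23 − 21) = 2, so Qs = 2P + 74.
Before the tax: set 263 − 5P = 2P + 74 → P* = £27, Q* = 128.
With the tax collected from producers, supply shifts: Qs = 2(P − 10.5) + 74.
Solving gives Q = 113 with consumers paying £30 and producers receiving £19.5 (the £10.5 wedge).
Quantity falls by |ΔQ| = |128 − 113| = 15.
DWL = ½ · t · |ΔQ| = ½ · 10.5 · 15 = £78.75.

Deadweight loss = £78.75 hundred.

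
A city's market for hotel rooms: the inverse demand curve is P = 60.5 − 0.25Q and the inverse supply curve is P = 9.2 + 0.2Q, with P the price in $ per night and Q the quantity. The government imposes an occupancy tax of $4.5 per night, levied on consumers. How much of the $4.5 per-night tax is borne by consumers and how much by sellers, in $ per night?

Consumers bear $2.5 per night; sellers bear $2 per night.

Rewrite in direct form: Qd = 242 − 4P and Qs = 5P − 46.
Before the tax: set 242 − 4P = 5P − 46 → P* = $32, Q* = 114.
With the tax collected from consumers, demand (in seller-price terms) shifts: Qd = 242 − 4(P + 4.5).
Solving gives Q = 104 with consumers paying $34.5 and sellers receiving $30 (the $4.5 wedge).
Burden on consumers: $2.5; on sellers: $2. (They sum to $4.5.)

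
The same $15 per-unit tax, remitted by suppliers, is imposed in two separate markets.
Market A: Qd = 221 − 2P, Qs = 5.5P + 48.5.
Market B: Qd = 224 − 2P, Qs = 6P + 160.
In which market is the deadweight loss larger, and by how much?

Market B, by $3.75.

Market A: pre-tax P* = $23, Q* = 175; post-tax Q = 153; deadweight loss = $165.
Market B: pre-tax P* = $8, Q* = 208; post-tax Q = 185.5; deadweight loss = $168.75.
Difference: $165 vs $168.75 → market B is larger by $3.75.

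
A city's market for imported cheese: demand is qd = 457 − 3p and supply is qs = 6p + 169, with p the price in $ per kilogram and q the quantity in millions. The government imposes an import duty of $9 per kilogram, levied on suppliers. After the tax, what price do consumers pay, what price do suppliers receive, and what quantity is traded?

Consumers pay $38; suppliers receive $29; quantity = 343.

Without the tax, 457 − 3p = 6p + 169 gives 9p = 288, so p* = $32 and q* = 361.
With the tax collected from suppliers, supply shifts: qs = 6(p − 9) + 169.
Solving gives q = 343 with consumers paying $38 and suppliers receiving $29 (the $9 wedge).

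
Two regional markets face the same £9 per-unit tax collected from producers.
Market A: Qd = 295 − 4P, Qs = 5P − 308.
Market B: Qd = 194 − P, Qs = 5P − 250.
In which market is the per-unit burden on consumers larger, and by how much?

Market B, by £2.5.

Market A: pre-tax P* = £67, Q* = 27; post-tax Q = 7; per-unit burden on consumers = £5.
Market B: pre-tax P* = £74, Q* = 120; post-tax Q = 112.5; per-unit burden on consumers = £7.5.
Difference: £5 vs £7.5 → market B is larger by £2.5.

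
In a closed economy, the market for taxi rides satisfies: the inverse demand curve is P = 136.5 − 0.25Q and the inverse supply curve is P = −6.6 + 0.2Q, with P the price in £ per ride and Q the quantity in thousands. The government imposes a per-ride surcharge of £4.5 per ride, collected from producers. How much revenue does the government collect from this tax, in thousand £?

Tax revenue = £1386 thousand.

Inverting to Q(P) form: Qd = 546 − 4P; Qs = 5P + 33.
Without the tax, 546 − 4P = 5P + 33 gives 9P = 513, so P* = £57 and Q* = 318.
With the tax collected from producers, supply shifts: Qs = 5(P − 4.5) + 33.
Solving gives Q = 308 with consumers paying £59.5 and producers receiving £55 (the £4.5 wedge).
Revenue = t · Q = 4.5 · 308 = £1386.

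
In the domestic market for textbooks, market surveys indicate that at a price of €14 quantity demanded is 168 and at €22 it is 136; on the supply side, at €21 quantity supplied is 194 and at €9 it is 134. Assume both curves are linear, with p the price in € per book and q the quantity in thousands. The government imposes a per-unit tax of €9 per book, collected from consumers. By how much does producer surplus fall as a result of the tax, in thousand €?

Producer surplus falls by €616 thousand.

Demand slope: (136 − 168)/(22 − 14) = -4, so qd = 224 − 4p.
Supply slope: (134 − 194)/(9 − 21) = 5, so qs = 5p + 89.
Without the tax, 224 − 4p = 5p + 89 gives 9p = 135, so p* = €15 and q* = 164.
With the tax collected from consumers, demand (in seller-price terms) shifts: qd = 224 − 4(p + 9).
Solving gives q = 144 with consumers paying €20 and producers receiving €11 (the €9 wedge).
ΔPS is the trapezoid between Q = 144 and Q = 164 of height €4: ½ · (164 + 144) · 4 = €616.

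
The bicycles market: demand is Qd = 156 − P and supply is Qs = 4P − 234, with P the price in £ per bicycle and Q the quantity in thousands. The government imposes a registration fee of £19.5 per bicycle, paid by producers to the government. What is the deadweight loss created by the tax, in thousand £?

Before the tax: set 156 − P = 4P − 234 → P* = £78, Q* = 78.
With the tax collected from producers, supply shifts: Qs = 4(P − 19.5) − 234.
Solving gives Q = 62.4 with consumers paying £93.6 and producers receiving £74.1 (the £19.5 wedge).
Quantity falls by |ΔQ| = |78 − 62.4| = 15.6.
DWL = ½ · t · |ΔQ| = ½ · 19.5 · 15.6 = £152.1.

Deadweight loss = £152.1 thousand.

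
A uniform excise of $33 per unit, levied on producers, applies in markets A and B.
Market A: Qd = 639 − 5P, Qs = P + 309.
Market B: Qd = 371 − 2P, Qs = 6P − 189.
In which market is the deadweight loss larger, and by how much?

Market A: pre-tax P* = $55, Q* = 364; post-tax Q = 336.5; deadweight loss = $453.75.
Market B: pre-tax P* = $70, Q* = 231; post-tax Q = 181.5; deadweight loss = $816.75.
Difference: $453.75 vs $816.75 → market B is larger by $363.

Market B, by $363.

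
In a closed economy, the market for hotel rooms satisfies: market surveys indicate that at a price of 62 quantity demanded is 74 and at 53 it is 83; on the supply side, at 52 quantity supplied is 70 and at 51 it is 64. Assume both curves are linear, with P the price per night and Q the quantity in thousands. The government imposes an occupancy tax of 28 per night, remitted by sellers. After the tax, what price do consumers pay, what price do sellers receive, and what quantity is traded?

Demand slope: (83 − 74)/(53 − 62) = -1, so Qd = 136 − P.
Supply slope: (64 − 70)/(51 − 52) = 6, so Qs = 6P − 242.
Without the tax, 136 − P = 6P − 242 gives 7P = 378, so P* = 54 and Q* = 82.
With the tax collected from sellers, supply shifts: Qs = 6(P − 28) − 242.
Solving gives Q = 58 with consumers paying 78 and sellers receiving 50 (the 28 wedge).

Consumers pay 78; sellers receive 50; quantity = 58.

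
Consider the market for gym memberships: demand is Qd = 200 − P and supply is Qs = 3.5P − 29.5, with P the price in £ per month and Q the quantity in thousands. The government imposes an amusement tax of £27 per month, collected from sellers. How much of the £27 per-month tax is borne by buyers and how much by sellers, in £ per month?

Buyers bear £21 per month; sellers bear £6 per month.

Without the tax, 200 − P = 3.5P − 29.5 gives 4.5P = 229.5, so P* = £51 and Q* = 149.
With the tax collected from sellers, supply shifts: Qs = 3.5(P − 27) − 29.5.
Solving gives Q = 128 with buyers paying £72 and sellers receiving £45 (the £27 wedge).
Burden on buyers: £21; on sellers: £6. (They sum to £27.)
The less price-elastic side of the market bears the larger share of a per-unit tax.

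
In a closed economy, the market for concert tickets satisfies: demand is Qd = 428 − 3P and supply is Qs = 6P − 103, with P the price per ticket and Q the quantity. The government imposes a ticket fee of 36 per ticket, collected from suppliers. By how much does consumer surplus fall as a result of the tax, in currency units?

Consumer surplus falls by 5160.

Before the tax: set 428 − 3P = 6P − 103 → P* = 59, Q* = 251.
With the tax collected from suppliers, supply shifts: Qs = 6(P − 36) − 103.
New equilibrium: buyers pay 83, suppliers receive 47, Q = 179. (Wedge: Pb − Ps = 36.)
ΔCS is the trapezoid between Q = 179 and Q = 251 of height 24: ½ · (251 + 179) · 24 = 5160.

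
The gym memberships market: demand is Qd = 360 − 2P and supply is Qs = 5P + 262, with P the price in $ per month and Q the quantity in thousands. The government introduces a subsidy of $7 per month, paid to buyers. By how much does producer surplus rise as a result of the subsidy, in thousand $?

Without the subsidy, 360 − 2P = 5P + 262 gives 7P = 98, so P* = $14 and Q* = 332.
With a per-unit subsidy paid to buyers, each effectively pays P − 7, so demand becomes Qd = 360 − 2(P − 7).
New equilibrium: buyers pay $9, sellers receive $16, Q = 342. (Wedge: Pb − Ps = −7.)
ΔPS is the trapezoid between Q = 342 and Q = 332 of height $2: ½ · (332 + 342) · 2 = $674.

Producer surplus rises by $674 thousand.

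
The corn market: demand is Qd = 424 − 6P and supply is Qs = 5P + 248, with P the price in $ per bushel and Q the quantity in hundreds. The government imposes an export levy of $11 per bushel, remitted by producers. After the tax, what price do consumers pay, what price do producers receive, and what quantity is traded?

Consumers pay $21; producers receive $10; quantity = 298.

Before the tax: set 424 − 6P = 5P + 248 → P* = $16, Q* = 328.
With the tax collected from producers, supply shifts: Qs = 5(P − 11) + 248.
Solving gives Q = 298 with consumers paying $21 and producers receiving $10 (the $11 wedge).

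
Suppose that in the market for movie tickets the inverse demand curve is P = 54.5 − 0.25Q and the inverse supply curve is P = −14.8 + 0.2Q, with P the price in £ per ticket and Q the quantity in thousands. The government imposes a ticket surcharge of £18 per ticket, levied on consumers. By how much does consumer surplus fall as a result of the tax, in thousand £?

Consumer surplus falls by £1340 thousand.

Rewrite in direct form: Qd = 218 − 4P and Qs = 5P + 74.
Before the tax: set 218 − 4P = 5P + 74 → P* = £16, Q* = 154.
With the tax collected from consumers, demand (in seller-price terms) shifts: Qd = 218 − 4(P + 18).
Solving gives Q = 114 with consumers paying £26 and suppliers receiving £8 (the £18 wedge).
ΔCS is the trapezoid between Q = 114 and Q = 154 of height £10: ½ · (154 + 114) · 10 = £1340.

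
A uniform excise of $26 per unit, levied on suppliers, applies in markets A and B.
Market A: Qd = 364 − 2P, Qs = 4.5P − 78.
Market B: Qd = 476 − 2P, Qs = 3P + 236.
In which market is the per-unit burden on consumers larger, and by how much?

Market A: pre-tax P* = $68, Q* = 228; post-tax Q = 192; per-unit burden on consumers = $18.
Market B: pre-tax P* = $48, Q* = 380; post-tax Q = 348.8; per-unit burden on consumers = $15.6.
Difference: $18 vs $15.6 → market A is larger by $2.4.

Market A, by $2.4.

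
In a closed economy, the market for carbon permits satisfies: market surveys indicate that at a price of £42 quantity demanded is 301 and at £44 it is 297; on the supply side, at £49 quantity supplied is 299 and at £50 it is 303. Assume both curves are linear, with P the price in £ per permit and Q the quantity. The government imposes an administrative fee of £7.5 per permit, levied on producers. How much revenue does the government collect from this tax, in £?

Tax revenue = £2107.5.

Demand slope: (297 − 301)/(44 − 42) = -2, so Qd = 385 − 2P.
Supply slope: (303 − 299)/(50 − 49) = 4, so Qs = 4P + 103.
Without the tax, 385 − 2P = 4P + 103 gives 6P = 282, so P* = £47 and Q* = 291.
With the tax collected from producers, supply shifts: Qs = 4(P − 7.5) + 103.
New equilibrium: consumers pay £52, producers receive £44.5, Q = 281. (Wedge: Pb − Ps = 7.5.)
Revenue = t · Q = 7.5 · 281 = £2107.5.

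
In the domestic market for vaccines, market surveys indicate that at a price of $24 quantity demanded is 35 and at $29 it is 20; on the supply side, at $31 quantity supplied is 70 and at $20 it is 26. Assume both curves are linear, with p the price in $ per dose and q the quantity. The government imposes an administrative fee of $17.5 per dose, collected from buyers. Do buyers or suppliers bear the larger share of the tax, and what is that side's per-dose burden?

Demand slope: (20 − 35)/(29 − 24) = -3, so qd = 107 − 3p.
Supply slope: (26 − 70)/(20 − 31) = 4, so qs = 4p − 54.
Before the tax: set 107 − 3p = 4p − 54 → p* = $23, q* = 38.
With the tax collected from buyers, demand (in seller-price terms) shifts: qd = 107 − 3(p + 17.5).
Solving gives q = 8 with buyers paying $33 and suppliers receiving $15.5 (the $17.5 wedge).
Per-dose burden: buyers $10, suppliers $7.5.
Buyers take the larger share because demand is less price-elastic here (demand slope 3 vs supply slope 4).

Buyers bear the larger share: $10 per dose.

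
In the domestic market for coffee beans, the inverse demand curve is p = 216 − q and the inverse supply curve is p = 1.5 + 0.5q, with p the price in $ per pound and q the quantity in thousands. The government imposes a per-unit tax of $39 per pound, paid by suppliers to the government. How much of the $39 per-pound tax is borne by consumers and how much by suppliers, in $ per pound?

Consumers bear $26 per pound; suppliers bear $13 per pound.

Rewrite in direct form: qd = 216 − p and qs = 2p − 3.
Before the tax: set 216 − p = 2p − 3 → p* = $73, q* = 143.
With the tax collected from suppliers, supply shifts: qs = 2(p − 39) − 3.
Solving gives q = 117 with consumers paying $99 and suppliers receiving $60 (the $39 wedge).
Burden on consumers: $26; on suppliers: $13. (They sum to $39.)
The less price-elastic side of the market bears the larger share of a per-unit tax.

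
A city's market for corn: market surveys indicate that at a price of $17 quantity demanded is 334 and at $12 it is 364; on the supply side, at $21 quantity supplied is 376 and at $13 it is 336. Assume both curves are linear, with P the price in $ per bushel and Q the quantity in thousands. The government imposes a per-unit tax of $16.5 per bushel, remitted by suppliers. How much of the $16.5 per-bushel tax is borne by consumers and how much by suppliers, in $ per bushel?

Consumers bear $7.5 per bushel; suppliers bear $9 per bushel.

Demand slope: (364 − 334)/(12 − 17) = -6, so Qd = 436 − 6P.
Supply slope: (336 − 376)/(13 − 21) = 5, so Qs = 5P + 271.
Before the tax: set 436 − 6P = 5P + 271 → P* = $15, Q* = 346.
With the tax collected from suppliers, supply shifts: Qs = 5(P − 16.5) + 271.
Solving gives Q = 301 with consumers paying $22.5 and suppliers receiving $6 (the $16.5 wedge).
Burden on consumers: $7.5; on suppliers: $9. (They sum to $16.5.)
The less price-elastic side of the market bears the larger share of a per-unit tax.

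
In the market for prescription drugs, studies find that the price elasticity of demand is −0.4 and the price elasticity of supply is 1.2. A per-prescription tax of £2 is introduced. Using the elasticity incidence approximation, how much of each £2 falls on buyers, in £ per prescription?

Buyers bear ≈ £1.5 per prescription.

Incidence ratio: buyers' share ≈ εs / (εs + |εd|) = 1.2 / (1.2 + 0.4) = 0.75.
So buyers bear ≈ 0.75 × £2 = £1.5; producers bear £0.5.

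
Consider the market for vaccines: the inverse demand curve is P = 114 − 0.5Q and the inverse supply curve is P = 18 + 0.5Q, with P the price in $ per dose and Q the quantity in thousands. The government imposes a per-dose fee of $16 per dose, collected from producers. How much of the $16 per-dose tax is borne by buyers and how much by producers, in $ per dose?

Buyers bear $8 per dose; producers bear $8 per dose.

Rewrite in direct form: Qd = 228 − 2P and Qs = 2P − 36.
Before the tax: set 228 − 2P = 2P − 36 → P* = $66, Q* = 96.
With the tax collected from producers, supply shifts: Qs = 2(P − 16) − 36.
New equilibrium: buyers pay $74, producers receive $58, Q = 80. (Wedge: Pb − Ps = 16.)
Burden on buyers: $8; on producers: $8. (They sum to $16.)
The less price-elastic side of the market bears the larger share of a per-unit tax.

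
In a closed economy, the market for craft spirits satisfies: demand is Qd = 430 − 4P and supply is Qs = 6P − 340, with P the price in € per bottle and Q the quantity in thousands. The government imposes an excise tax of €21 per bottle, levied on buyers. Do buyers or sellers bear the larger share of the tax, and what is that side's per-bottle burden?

Before the tax: set 430 − 4P = 6P − 340 → P* = €77, Q* = 122.
With the tax collected from buyers, demand (in seller-price terms) shifts: Qd = 430 − 4(P + 21).
New equilibrium: buyers pay €89.6, sellers receive €68.6, Q = 71.6. (Wedge: Pb − Ps = 21.)
Per-bottle burden: buyers €12.6, sellers €8.4.
Buyers take the larger share because demand is less price-elastic here (demand slope 4 vs supply slope 6).

Buyers bear the larger share: €12.6 per bottle.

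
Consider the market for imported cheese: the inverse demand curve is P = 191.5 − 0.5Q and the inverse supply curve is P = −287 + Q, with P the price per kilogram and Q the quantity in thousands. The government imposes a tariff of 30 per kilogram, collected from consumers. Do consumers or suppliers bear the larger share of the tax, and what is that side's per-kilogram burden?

Suppliers bear the larger share: 20 per kilogram.

Inverting to Q(P) form: Qd = 383 − 2P; Qs = P + 287.
Before the tax: set 383 − 2P = P + 287 → P* = 32, Q* = 319.
With the tax collected from consumers, demand (in seller-price terms) shifts: Qd = 383 − 2(P + 30).
New equilibrium: consumers pay 42, suppliers receive 12, Q = 299. (Wedge: Pb − Ps = 30.)
Per-kilogram burden: consumers 10, suppliers 20.
Suppliers take the larger share because supply is less price-elastic here (demand slope 2 vs supply slope 1).
The less price-elastic side of the market bears the larger share of a per-unit tax.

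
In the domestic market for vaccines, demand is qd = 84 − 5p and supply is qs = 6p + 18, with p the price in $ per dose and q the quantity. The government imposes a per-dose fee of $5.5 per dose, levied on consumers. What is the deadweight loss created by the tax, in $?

Deadweight loss = $41.25.

Before the tax: set 84 − 5p = 6p + 18 → p* = $6, q* = 54.
With the tax collected from consumers, demand (in seller-price terms) shifts: qd = 84 − 5(p + 5.5).
New equilibrium: consumers pay $9, suppliers receive $3.5, q = 39. (Wedge: pb − ps = 5.5.)
Quantity falls by |ΔQ| = |54 − 39| = 15.
DWL = ½ · t · |ΔQ| = ½ · 5.5 · 15 = $41.25.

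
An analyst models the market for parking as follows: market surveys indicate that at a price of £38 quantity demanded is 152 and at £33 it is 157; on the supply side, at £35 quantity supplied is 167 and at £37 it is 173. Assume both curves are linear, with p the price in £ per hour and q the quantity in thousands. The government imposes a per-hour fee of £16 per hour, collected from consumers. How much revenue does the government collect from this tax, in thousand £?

Tax revenue = £2336 thousand.

Demand slope: (157 − 152)/(33 − 38) = -1, so qd = 190 − p.
Supply slope: (173 − 167)/(37 − 35) = 3, so qs = 3p + 62.
Without the tax, 190 − p = 3p + 62 gives 4p = 128, so p* = £32 and q* = 158.
With the tax collected from consumers, demand (in seller-price terms) shifts: qd = 190 − (p + 16).
New equilibrium: consumers pay £44, suppliers receive £28, q = 146. (Wedge: pb − ps = 16.)
Revenue = t · Q = 16 · 146 = £2336.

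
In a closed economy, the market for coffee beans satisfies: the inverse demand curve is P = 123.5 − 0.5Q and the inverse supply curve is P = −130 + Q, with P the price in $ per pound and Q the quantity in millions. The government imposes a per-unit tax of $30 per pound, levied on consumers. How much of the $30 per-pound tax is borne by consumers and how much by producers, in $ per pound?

Rewrite in direct form: Qd = 247 − 2P and Qs = P + 130.
Before the tax: set 247 − 2P = P + 130 → P* = $39, Q* = 169.
With the tax collected from consumers, demand (in seller-price terms) shifts: Qd = 247 − 2(P + 30).
Solving gives Q = 149 with consumers paying $49 and producers receiving $19 (the $30 wedge).
Burden on consumers: $10; on producers: $20. (They sum to $30.)

Consumers bear $10 per pound; producers bear $20 per pound.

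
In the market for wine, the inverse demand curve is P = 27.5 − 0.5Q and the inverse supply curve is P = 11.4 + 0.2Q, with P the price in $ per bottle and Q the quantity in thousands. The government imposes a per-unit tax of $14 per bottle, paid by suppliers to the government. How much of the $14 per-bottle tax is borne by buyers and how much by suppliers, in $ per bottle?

Buyers bear $10 per bottle; suppliers bear $4 per bottle.

Inverting to Q(P) form: Qd = 55 − 2P; Qs = 5P − 57.
Before the tax: set 55 − 2P = 5P − 57 → P* = $16, Q* = 23.
With the tax collected from suppliers, supply shifts: Qs = 5(P − 14) − 57.
Solving gives Q = 3 with buyers paying $26 and suppliers receiving $12 (the $14 wedge).
Burden on buyers: $10; on suppliers: $4. (They sum to $14.)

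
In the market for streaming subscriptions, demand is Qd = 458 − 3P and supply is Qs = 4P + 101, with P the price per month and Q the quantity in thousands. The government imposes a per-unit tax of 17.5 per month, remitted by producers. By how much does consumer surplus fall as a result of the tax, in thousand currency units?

Consumer surplus falls by 2900 thousand.

Before the tax: set 458 − 3P = 4P + 101 → P* = 51, Q* = 305.
With the tax collected from producers, supply shifts: Qs = 4(P − 17.5) + 101.
New equilibrium: buyers pay 61, producers receive 43.5, Q = 275. (Wedge: Pb − Ps = 17.5.)
ΔCS is the trapezoid between Q = 275 and Q = 305 of height 10: ½ · (305 + 275) · 10 = 2900.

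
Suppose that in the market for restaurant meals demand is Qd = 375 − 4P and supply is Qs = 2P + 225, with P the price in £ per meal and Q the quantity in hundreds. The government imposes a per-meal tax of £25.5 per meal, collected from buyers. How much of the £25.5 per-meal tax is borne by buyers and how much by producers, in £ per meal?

Buyers bear £8.5 per meal; producers bear £17 per meal.

Before the tax: set 375 − 4P = 2P + 225 → P* = £25, Q* = 275.
With the tax collected from buyers, demand (in seller-price terms) shifts: Qd = 375 − 4(P + 25.5).
New equilibrium: buyers pay £33.5, producers receive £8, Q = 241. (Wedge: Pb − Ps = 25.5.)
Burden on buyers: £8.5; on producers: £17. (They sum to £25.5.)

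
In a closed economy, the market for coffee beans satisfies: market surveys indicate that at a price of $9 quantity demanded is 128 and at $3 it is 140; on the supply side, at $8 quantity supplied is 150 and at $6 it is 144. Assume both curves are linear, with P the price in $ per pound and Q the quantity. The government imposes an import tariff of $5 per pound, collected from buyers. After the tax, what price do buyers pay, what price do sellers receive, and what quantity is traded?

Demand slope: (140 − 128)/(3 − 9) = -2, so Qd = 146 − 2P.
Supply slope: (144 − 150)/(6 − 8) = 3, so Qs = 3P + 126.
Before the tax: set 146 − 2P = 3P + 126 → P* = $4, Q* = 138.
With the tax collected from buyers, demand (in seller-price terms) shifts: Qd = 146 − 2(P + 5).
Solving gives Q = 132 with buyers paying $7 and sellers receiving $2 (the $5 wedge).

Buyers pay $7; sellers receive $2; quantity = 132.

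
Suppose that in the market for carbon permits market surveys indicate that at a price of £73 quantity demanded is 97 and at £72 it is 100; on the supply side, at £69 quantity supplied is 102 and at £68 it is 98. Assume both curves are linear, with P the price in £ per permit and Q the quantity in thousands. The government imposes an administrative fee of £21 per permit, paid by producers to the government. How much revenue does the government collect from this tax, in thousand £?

Tax revenue = £1470 thousand.

Demand slope: (100 − 97)/(72 − 73) = -3, so Qd = 316 − 3P.
Supply slope: (98 − 102)/(68 − 69) = 4, so Qs = 4P − 174.
Without the tax, 316 − 3P = 4P − 174 gives 7P = 490, so P* = £70 and Q* = 106.
With the tax collected from producers, supply shifts: Qs = 4(P − 21) − 174.
Solving gives Q = 70 with buyers paying £82 and producers receiving £61 (the £21 wedge).
Revenue = t · Q = 21 · 70 = £1470.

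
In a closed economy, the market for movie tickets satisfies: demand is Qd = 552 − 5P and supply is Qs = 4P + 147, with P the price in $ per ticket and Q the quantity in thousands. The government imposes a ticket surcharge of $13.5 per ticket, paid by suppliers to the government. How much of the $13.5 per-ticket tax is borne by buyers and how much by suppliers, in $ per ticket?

Buyers bear $6 per ticket; suppliers bear $7.5 per ticket.

Before the tax: set 552 − 5P = 4P + 147 → P* = $45, Q* = 327.
With the tax collected from suppliers, supply shifts: Qs = 4(P − 13.5) + 147.
New equilibrium: buyers pay $51, suppliers receive $37.5, Q = 297. (Wedge: Pb − Ps = 13.5.)
Burden on buyers: $6; on suppliers: $7.5. (They sum to $13.5.)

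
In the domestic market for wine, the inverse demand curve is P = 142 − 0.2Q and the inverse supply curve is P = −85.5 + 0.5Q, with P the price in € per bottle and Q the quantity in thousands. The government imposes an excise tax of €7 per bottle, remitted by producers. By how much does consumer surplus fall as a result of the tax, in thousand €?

Consumer surplus falls by €640 thousand.

Rewrite in direct form: Qd = 710 − 5P and Qs = 2P + 171.
Before the tax: set 710 − 5P = 2P + 171 → P* = €77, Q* = 325.
With the tax collected from producers, supply shifts: Qs = 2(P − 7) + 171.
New equilibrium: consumers pay €79, producers receive €72, Q = 315. (Wedge: Pb − Ps = 7.)
ΔCS is the trapezoid between Q = 315 and Q = 325 of height €2: ½ · (325 + 315) · 2 = €640.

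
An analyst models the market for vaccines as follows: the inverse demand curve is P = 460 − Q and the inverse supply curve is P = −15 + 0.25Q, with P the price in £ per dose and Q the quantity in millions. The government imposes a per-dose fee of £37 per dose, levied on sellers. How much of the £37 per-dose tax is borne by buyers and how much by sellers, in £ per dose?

Buyers bear £29.6 per dose; sellers bear £7.4 per dose.

Rewrite in direct form: Qd = 460 − P and Qs = 4P + 60.
Without the tax, 460 − P = 4P + 60 gives 5P = 400, so P* = £80 and Q* = 380.
With the tax collected from sellers, supply shifts: Qs = 4(P − 37) + 60.
New equilibrium: buyers pay £109.6, sellers receive £72.6, Q = 350.4. (Wedge: Pb − Ps = 37.)
Burden on buyers: £29.6; on sellers: £7.4. (They sum to £37.)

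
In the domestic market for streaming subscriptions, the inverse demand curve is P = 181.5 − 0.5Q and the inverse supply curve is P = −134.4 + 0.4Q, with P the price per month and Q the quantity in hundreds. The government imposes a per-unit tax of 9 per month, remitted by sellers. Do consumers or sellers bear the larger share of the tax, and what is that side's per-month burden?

Consumers bear the larger share: 5 per month.

Rewrite in direct form: Qd = 363 − 2P and Qs = 2.5P + 336.
Without the tax, 363 − 2P = 2.5P + 336 gives 4.5P = 27, so P* = 6 and Q* = 351.
With the tax collected from sellers, supply shifts: Qs = 2.5(P − 9) + 336.
Solving gives Q = 341 with consumers paying 11 and sellers receiving 2 (the 9 wedge).
Per-month burden: consumers 5, sellers 4.
Consumers take the larger share because demand is less price-elastic here (demand slope 2 vs supply slope 2.5).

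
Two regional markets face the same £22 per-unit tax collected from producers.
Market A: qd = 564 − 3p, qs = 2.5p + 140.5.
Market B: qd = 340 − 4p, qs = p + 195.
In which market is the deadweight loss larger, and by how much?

Market A: pre-tax p* = £77, q* = 333; post-tax q = 303; deadweight loss = £330.
Market B: pre-tax p* = £29, q* = 224; post-tax q = 206.4; deadweight loss = £193.6.
Difference: £330 vs £193.6 → market A is larger by £136.4.

Market A, by £136.4.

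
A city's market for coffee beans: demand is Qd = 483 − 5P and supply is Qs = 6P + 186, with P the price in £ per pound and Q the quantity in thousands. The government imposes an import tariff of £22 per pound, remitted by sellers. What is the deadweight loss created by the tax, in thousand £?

Deadweight loss = £660 thousand.

Before the tax: set 483 − 5P = 6P + 186 → P* = £27, Q* = 348.
With the tax collected from sellers, supply shifts: Qs = 6(P − 22) + 186.
Solving gives Q = 288 with consumers paying £39 and sellers receiving £17 (the £22 wedge).
Quantity falls by |ΔQ| = |348 − 288| = 60.
DWL = ½ · t · |ΔQ| = ½ · 22 · 60 = £660.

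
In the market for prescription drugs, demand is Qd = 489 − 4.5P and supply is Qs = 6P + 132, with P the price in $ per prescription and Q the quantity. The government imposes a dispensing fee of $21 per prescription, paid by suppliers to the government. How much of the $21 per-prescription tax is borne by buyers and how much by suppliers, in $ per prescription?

Without the tax, 489 − 4.5P = 6P + 132 gives 10.5P = 357, so P* = $34 and Q* = 336.
With the tax collected from suppliers, supply shifts: Qs = 6(P − 21) + 132.
New equilibrium: buyers pay $46, suppliers receive $25, Q = 282. (Wedge: Pb − Ps = 21.)
Burden on buyers: $12; on suppliers: $9. (They sum to $21.)
The less price-elastic side of the market bears the larger share of a per-unit tax.

Buyers bear $12 per prescription; suppliers bear $9 per prescription.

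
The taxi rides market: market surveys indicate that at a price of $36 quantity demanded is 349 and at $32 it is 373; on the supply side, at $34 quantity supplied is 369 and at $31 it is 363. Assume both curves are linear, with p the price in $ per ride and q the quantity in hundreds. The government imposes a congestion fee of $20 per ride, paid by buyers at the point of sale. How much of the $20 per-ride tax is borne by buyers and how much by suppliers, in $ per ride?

Buyers bear $5 per ride; suppliers bear $15 per ride.

Demand slope: (373 − 349)/(32 − 36) = -6, so qd = 565 − 6p.
Supply slope: (363 − 369)/(31 − 34) = 2, so qs = 2p + 301.
Before the tax: set 565 − 6p = 2p + 301 → p* = $33, q* = 367.
With the tax collected from buyers, demand (in seller-price terms) shifts: qd = 565 − 6(p + 20).
Solving gives q = 337 with buyers paying $38 and suppliers receiving $18 (the $20 wedge).
Burden on buyers: $5; on suppliers: $15. (They sum to $20.)
The less price-elastic side of the market bears the larger share of a per-unit tax.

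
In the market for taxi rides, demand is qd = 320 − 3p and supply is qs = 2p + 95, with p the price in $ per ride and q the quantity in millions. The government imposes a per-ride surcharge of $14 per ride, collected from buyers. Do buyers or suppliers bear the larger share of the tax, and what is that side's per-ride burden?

Without the tax, 320 − 3p = 2p + 95 gives 5p = 225, so p* = $45 and q* = 185.
With the tax collected from buyers, demand (in seller-price terms) shifts: qd = 320 − 3(p + 14).
New equilibrium: buyers pay $50.6, suppliers receive $36.6, q = 168.2. (Wedge: pb − ps = 14.)
Per-ride burden: buyers $5.6, suppliers $8.4.
Suppliers take the larger share because supply is less price-elastic here (demand slope 3 vs supply slope 2).

Suppliers bear the larger share: $8.4 per ride.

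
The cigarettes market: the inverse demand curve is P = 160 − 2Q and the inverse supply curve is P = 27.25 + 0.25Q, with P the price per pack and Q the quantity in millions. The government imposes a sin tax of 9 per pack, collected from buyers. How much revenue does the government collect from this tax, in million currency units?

Tax revenue = 495 million.

Rewrite in direct form: Qd = 80 − 0.5P and Qs = 4P − 109.
Before the tax: set 80 − 0.5P = 4P − 109 → P* = 42, Q* = 59.
With the tax collected from buyers, demand (in seller-price terms) shifts: Qd = 80 − 0.5(P + 9).
New equilibrium: buyers pay 50, sellers receive 41, Q = 55. (Wedge: Pb − Ps = 9.)
Revenue = t · Q = 9 · 55 = 495.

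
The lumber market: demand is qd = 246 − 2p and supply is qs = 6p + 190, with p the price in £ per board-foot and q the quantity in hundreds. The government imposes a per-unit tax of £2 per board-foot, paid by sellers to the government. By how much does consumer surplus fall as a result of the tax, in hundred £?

Consumer surplus falls by £345.75 hundred.

Without the tax, 246 − 2p = 6p + 190 gives 8p = 56, so p* = £7 and q* = 232.
With the tax collected from sellers, supply shifts: qs = 6(p − 2) + 190.
Solving gives q = 229 with buyers paying £8.5 and sellers receiving £6.5 (the £2 wedge).
ΔCS is the trapezoid between Q = 229 and Q = 232 of height £1.5: ½ · (232 + 229) · 1.5 = £345.75.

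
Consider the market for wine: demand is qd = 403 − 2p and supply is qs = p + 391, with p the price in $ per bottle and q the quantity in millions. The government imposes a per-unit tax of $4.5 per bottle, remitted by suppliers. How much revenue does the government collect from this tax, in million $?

Tax revenue = $1764 million.

Before the tax: set 403 − 2p = p + 391 → p* = $4, q* = 395.
With the tax collected from suppliers, supply shifts: qs = (p − 4.5) + 391.
Solving gives q = 392 with consumers paying $5.5 and suppliers receiving $1 (the $4.5 wedge).
Revenue = t · Q = 4.5 · 392 = $1764.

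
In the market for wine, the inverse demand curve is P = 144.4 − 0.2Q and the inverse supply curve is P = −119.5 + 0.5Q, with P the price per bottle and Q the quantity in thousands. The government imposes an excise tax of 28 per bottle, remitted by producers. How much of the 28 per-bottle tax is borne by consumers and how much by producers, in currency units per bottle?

Rewrite in direct form: Qd = 722 − 5P and Qs = 2P + 239.
Before the tax: set 722 − 5P = 2P + 239 → P* = 69, Q* = 377.
With the tax collected from producers, supply shifts: Qs = 2(P − 28) + 239.
New equilibrium: consumers pay 77, producers receive 49, Q = 337. (Wedge: Pb − Ps = 28.)
Burden on consumers: 8; on producers: 20. (They sum to 28.)
The less price-elastic side of the market bears the larger share of a per-unit tax.

Consumers bear 8 per bottle; producers bear 20 per bottle.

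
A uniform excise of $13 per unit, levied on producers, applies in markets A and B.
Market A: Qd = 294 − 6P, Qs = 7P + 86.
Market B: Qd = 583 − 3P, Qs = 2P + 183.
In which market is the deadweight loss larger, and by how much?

Market A: pre-tax P* = $16, Q* = 198; post-tax Q = 156; deadweight loss = $273.
Market B: pre-tax P* = $80, Q* = 343; post-tax Q = 327.4; deadweight loss = $101.4.
Difference: $273 vs $101.4 → market A is larger by $171.6.

Market A, by $171.6.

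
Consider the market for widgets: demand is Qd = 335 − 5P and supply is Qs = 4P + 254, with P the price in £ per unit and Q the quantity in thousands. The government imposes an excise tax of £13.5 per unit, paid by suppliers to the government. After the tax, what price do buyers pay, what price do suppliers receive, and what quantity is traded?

Without the tax, 335 − 5P = 4P + 254 gives 9P = 81, so P* = £9 and Q* = 290.
With the tax collected from suppliers, supply shifts: Qs = 4(P − 13.5) + 254.
New equilibrium: buyers pay £15, suppliers receive £1.5, Q = 260. (Wedge: Pb − Ps = 13.5.)

Buyers pay £15; suppliers receive £1.5; quantity = 260.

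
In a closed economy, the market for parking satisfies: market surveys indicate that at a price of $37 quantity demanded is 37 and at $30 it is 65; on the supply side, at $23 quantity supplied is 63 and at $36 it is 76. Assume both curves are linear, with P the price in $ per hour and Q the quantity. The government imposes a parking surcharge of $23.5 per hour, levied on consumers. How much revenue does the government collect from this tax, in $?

Tax revenue = $1179.7.

Demand slope: (65 − 37)/(30 − 37) = -4, so Qd = 185 − 4P.
Supply slope: (76 − 63)/(36 − 23) = 1, so Qs = P + 40.
Without the tax, 185 − 4P = P + 40 gives 5P = 145, so P* = $29 and Q* = 69.
With the tax collected from consumers, demand (in seller-price terms) shifts: Qd = 185 − 4(P + 23.5).
Solving gives Q = 50.2 with consumers paying $33.7 and suppliers receiving $10.2 (the $23.5 wedge).
Revenue = t · Q = 23.5 · 50.2 = $1179.7.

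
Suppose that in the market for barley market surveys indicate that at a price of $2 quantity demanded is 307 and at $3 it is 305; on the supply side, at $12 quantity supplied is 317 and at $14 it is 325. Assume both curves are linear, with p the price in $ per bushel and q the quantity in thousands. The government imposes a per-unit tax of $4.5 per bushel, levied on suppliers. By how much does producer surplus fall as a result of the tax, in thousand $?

Producer surplus falls by $441 thousand.

Demand slope: (305 − 307)/(3 − 2) = -2, so qd = 311 − 2p.
Supply slope: (325 − 317)/(14 − 12) = 4, so qs = 4p + 269.
Before the tax: set 311 − 2p = 4p + 269 → p* = $7, q* = 297.
With the tax collected from suppliers, supply shifts: qs = 4(p − 4.5) + 269.
Solving gives q = 291 with buyers paying $10 and suppliers receiving $5.5 (the $4.5 wedge).
ΔPS is the trapezoid between Q = 291 and Q = 297 of height $1.5: ½ · (297 + 291) · 1.5 = $441.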